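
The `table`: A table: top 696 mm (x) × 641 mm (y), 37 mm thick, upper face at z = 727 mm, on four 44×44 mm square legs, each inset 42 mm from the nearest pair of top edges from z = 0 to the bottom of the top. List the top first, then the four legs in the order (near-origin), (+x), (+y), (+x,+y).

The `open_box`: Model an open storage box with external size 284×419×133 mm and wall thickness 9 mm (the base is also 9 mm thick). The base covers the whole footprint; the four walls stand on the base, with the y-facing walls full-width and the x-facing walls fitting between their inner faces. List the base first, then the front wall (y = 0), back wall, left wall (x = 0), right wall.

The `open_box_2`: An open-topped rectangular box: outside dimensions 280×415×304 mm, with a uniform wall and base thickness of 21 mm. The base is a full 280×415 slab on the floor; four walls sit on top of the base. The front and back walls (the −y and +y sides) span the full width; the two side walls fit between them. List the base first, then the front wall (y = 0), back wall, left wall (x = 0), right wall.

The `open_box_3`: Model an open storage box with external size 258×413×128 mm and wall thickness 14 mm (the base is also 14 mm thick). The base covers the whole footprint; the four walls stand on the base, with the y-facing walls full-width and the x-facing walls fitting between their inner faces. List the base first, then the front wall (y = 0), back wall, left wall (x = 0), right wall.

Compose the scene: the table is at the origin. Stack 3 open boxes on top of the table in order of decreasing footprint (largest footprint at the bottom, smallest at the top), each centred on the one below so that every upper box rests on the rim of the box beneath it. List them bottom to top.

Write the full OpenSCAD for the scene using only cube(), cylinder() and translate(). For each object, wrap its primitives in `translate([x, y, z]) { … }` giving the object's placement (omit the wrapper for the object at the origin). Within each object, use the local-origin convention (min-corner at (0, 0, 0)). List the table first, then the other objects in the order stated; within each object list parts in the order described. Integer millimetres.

translate([0, 0, 690]) cube([696, 641, 37]);
translate([42, 42, 0]) cube([44, 44, 690]);
translate([610, 42, 0]) cube([44, 44, 690]);
translate([42, 555, 0]) cube([44, 44, 690]);
translate([610, 555, 0]) cube([44, 44, 690]);
translate([206, 111, 727]) {
  cube([284, 419, 9]);
  translate([0, 0, 9]) cube([284, 9, 124]);
  translate([0, 410, 9]) cube([284, 9, 124]);
  translate([0, 9, 9]) cube([9, 401, 124]);
  translate([275, 9, 9]) cube([9, 401, 124]);
}
translate([208, 113, 860]) {
  cube([280, 415, 21]);
  translate([0, 0, 21]) cube([280, 21, 283]);
  translate([0, 394, 21]) cube([280, 21, 283]);
  translate([0, 21, 21]) cube([21, 373, 283]);
  translate([259, 21, 21]) cube([21, 373, 283]);
}
translate([219, 114, 1164]) {
  cube([258, 413, 14]);
  translate([0, 0, 14]) cube([258, 14, 114]);
  translate([0, 399, 14]) cube([258, 14, 114]);
  translate([0, 14, 14]) cube([14, 385, 114]);
  translate([244, 14, 14]) cube([14, 385, 114]);
}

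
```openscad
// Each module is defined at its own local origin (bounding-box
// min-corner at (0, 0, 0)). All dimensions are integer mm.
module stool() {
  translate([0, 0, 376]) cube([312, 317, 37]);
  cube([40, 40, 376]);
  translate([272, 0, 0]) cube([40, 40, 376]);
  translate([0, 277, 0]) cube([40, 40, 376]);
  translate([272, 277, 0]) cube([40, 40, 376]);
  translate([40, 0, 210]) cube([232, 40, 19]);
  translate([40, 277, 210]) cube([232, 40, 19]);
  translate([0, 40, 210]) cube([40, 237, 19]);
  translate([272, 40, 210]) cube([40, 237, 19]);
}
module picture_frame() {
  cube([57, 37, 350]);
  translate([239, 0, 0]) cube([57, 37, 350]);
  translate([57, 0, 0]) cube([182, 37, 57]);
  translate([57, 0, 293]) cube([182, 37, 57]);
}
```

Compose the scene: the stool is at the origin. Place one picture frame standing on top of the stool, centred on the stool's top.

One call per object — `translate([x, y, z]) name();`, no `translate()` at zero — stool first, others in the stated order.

stool();
translate([8, 140, 413]) picture_frame();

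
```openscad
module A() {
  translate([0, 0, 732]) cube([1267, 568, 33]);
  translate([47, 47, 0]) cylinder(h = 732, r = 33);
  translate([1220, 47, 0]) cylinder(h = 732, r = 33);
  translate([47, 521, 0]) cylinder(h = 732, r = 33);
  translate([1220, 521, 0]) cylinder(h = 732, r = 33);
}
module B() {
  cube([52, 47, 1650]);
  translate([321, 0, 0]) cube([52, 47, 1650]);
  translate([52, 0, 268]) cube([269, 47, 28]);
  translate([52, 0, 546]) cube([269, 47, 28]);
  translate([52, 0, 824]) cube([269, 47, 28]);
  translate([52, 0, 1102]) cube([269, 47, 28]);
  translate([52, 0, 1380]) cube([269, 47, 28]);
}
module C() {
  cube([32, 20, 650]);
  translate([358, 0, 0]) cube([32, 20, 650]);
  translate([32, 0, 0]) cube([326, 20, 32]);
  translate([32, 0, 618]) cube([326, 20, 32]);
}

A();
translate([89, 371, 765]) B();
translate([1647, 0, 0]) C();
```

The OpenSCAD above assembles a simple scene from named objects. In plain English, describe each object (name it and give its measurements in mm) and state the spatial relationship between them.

A is a table with a 1267×568 mm rectangular top, 33 mm thick, top surface at z = 765 mm, supported by four round legs of 66 mm diameter, each leg's bounding box inset 14 mm from the nearest pair of top edges, running from the floor.

B is a straight ladder. Two 52×47 mm vertical rails, 1650 mm tall, stand 373 mm apart (outside-to-outside) with their front faces coplanar on the −y side. 5 rungs, each 47 mm deep and 28 mm tall, span between the inner faces of the rails, front faces flush with the rails. The lowest rung's underside is at z = 268 mm and rungs are spaced 278 mm apart (underside to underside).

C is a rectangular picture frame lying in the x–z plane (depth along y). The opening is 326 mm wide (x) by 586 mm tall (z), surrounded by a border 32 mm wide on all four sides. The frame is 20 mm deep and is made of two full-height vertical stiles with two horizontal rails fitted between them.

The ladder is on top of the table. The picture frame is on the floor beside the table on its +x side.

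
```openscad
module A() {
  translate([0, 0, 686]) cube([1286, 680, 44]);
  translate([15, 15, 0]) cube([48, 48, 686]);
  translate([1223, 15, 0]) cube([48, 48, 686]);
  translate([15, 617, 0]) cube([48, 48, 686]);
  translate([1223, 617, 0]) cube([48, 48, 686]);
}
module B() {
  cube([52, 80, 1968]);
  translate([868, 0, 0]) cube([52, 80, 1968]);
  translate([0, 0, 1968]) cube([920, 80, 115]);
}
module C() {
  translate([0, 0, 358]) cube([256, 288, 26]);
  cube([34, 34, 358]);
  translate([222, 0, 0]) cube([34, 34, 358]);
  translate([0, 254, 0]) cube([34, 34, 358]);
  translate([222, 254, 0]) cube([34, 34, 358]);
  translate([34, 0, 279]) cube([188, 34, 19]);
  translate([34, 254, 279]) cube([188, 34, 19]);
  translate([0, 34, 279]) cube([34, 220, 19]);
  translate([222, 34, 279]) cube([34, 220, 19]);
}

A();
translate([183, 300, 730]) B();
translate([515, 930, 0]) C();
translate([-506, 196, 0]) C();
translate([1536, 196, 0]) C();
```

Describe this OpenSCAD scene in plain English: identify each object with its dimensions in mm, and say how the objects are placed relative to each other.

A is a table with a 1286×680 mm rectangular top, 44 mm thick, top surface at z = 730 mm, supported by four 48×48 mm square legs, each inset 15 mm from the nearest pair of top edges, running from the floor.

B is a rectangular door frame: two vertical jambs of 52×80 mm section, 1968 mm tall, with a clear opening 816 mm wide between their inner faces. A header 115 mm tall and 80 mm deep lies on top of the jambs and spans the full outside width.

C is a four-legged stool. The seat is 256×288 mm, 26 mm thick, top at z = 384 mm. It stands on four square legs, each 34×34 mm in cross-section, from z = 0 to the seat underside, each flush with a corner of the seat. Four stretchers, 34 mm wide and 19 mm tall, connect adjacent legs with their undersides at z = 279 mm, each running between the inner faces of the legs it joins and aligned with the legs' outer faces on the other axis.

The door frame is on top of the table, centred. Three stools sit around the table at the +y, −x, +x sides.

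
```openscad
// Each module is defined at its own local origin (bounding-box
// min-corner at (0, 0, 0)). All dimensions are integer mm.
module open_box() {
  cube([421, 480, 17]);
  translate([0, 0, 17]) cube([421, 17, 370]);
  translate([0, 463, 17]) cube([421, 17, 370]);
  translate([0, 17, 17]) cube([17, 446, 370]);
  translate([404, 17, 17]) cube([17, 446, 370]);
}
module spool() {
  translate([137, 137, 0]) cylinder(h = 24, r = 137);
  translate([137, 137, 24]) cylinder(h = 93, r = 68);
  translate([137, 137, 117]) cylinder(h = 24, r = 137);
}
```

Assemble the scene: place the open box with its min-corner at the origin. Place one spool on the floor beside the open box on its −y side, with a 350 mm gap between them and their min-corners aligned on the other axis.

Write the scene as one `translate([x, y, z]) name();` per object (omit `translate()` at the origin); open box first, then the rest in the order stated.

open_box();
translate([0, -624, 0]) spool();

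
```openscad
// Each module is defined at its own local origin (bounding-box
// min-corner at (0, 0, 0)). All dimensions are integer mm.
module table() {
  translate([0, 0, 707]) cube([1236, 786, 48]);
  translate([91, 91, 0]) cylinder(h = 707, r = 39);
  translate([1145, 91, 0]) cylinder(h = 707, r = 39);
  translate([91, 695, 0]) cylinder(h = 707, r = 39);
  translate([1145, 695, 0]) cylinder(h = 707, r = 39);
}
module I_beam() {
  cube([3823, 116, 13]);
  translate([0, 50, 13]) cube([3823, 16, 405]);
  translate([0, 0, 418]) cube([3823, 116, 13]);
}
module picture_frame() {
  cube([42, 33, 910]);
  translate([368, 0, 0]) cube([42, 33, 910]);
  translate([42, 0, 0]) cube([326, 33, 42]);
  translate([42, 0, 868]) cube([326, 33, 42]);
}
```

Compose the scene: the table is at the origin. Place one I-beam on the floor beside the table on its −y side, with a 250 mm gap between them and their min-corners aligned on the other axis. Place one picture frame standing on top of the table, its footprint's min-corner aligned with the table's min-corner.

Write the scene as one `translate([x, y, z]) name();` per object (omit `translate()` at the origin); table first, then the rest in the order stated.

table();
translate([0, -366, 0]) I_beam();
translate([0, 0, 755]) picture_frame();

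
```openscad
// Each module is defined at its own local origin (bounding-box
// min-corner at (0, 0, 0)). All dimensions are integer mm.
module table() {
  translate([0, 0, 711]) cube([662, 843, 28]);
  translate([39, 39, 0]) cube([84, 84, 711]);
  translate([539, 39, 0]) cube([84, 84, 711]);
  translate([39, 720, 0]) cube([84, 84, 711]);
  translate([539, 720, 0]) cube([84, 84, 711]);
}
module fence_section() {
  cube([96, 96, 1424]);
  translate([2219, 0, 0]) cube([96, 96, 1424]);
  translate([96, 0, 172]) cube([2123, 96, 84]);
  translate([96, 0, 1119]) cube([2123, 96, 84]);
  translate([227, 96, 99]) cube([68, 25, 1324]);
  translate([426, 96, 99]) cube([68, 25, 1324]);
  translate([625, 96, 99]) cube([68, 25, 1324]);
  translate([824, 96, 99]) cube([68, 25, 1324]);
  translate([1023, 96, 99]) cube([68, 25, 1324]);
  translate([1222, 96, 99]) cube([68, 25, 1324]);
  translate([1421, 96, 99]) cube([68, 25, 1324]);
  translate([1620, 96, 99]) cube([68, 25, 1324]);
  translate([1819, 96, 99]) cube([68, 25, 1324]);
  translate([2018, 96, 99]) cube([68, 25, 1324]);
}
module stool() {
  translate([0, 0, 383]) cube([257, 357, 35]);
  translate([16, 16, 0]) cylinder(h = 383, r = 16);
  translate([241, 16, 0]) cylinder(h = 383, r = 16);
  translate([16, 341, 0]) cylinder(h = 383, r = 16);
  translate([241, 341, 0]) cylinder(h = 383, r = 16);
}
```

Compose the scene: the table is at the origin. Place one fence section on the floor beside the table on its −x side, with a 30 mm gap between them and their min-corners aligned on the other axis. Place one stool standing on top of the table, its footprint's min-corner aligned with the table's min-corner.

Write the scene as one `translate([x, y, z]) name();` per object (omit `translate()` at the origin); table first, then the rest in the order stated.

table();
translate([-2345, 0, 0]) fence_section();
translate([0, 0, 739]) stool();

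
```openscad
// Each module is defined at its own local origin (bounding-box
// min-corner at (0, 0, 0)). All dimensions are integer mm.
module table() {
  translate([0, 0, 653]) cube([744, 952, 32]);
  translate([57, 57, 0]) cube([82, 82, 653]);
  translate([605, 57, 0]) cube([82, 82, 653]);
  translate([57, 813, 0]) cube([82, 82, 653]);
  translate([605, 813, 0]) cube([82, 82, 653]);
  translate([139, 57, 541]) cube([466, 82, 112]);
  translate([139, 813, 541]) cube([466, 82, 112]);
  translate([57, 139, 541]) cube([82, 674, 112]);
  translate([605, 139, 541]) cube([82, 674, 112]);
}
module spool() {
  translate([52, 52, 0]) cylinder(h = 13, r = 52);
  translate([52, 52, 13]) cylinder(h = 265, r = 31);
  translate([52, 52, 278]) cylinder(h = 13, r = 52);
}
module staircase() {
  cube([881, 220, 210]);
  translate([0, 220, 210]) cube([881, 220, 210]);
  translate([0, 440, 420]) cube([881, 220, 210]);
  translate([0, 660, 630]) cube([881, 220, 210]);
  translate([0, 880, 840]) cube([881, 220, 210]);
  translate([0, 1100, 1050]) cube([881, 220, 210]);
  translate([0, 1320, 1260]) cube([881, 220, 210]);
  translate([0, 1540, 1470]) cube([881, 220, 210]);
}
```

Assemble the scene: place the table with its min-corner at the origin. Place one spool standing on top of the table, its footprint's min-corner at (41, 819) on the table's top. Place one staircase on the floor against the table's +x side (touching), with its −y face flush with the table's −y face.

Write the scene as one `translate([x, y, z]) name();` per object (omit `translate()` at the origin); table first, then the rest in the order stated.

table();
translate([41, 819, 685]) spool();
translate([744, 0, 0]) staircase();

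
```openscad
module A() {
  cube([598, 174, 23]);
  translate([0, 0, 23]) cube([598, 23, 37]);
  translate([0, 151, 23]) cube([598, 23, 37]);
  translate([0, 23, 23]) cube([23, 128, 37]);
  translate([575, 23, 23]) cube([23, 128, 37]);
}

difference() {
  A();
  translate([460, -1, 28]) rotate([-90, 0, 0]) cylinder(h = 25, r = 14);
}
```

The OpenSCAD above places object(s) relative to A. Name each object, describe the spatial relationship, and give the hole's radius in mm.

The subtracted cylinder has r = 14 mm.

A is an open box. The open box has a circular hole through its front wall. The hole's radius is 14 mm.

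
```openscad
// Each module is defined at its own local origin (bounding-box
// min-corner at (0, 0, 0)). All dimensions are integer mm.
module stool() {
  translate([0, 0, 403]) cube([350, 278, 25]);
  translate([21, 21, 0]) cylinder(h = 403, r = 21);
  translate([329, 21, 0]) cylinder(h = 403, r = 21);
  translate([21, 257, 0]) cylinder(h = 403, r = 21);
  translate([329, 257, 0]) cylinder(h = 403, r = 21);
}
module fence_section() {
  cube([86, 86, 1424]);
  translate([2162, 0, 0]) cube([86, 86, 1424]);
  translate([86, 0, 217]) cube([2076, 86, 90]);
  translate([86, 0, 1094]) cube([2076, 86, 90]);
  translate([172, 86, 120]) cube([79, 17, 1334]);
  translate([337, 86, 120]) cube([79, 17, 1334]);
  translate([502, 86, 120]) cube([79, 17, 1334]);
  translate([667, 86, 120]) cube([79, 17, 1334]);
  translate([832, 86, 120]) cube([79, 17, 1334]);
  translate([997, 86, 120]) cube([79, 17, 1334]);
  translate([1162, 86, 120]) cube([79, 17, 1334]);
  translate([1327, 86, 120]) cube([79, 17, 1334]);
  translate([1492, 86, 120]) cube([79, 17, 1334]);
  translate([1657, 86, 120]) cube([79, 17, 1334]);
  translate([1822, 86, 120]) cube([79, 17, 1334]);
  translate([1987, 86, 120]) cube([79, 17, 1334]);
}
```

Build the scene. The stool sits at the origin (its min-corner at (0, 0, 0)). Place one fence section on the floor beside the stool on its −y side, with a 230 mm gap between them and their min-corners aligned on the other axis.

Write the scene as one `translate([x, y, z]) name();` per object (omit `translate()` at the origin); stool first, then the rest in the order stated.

stool();
translate([0, -333, 0]) fence_section();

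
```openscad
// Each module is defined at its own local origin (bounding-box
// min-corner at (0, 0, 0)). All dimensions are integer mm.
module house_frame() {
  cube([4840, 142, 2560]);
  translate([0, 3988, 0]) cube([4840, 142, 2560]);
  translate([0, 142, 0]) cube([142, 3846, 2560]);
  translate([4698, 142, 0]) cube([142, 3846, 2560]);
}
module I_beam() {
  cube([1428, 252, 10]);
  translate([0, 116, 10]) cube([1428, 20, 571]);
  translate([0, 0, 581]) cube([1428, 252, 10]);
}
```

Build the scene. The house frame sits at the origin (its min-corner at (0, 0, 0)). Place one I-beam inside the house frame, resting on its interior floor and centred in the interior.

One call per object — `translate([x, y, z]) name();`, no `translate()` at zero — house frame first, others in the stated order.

house_frame();
translate([1706, 1939, 0]) I_beam();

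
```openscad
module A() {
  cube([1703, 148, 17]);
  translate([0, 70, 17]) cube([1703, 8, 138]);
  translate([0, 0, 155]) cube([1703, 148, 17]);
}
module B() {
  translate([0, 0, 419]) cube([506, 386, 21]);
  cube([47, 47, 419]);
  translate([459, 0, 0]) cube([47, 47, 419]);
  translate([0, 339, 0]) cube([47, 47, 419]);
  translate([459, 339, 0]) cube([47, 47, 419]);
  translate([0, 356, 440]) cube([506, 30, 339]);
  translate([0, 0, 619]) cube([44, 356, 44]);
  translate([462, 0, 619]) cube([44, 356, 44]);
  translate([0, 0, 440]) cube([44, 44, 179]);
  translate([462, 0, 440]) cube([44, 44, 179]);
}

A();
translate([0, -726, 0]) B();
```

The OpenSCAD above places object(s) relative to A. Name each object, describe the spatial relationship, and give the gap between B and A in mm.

A is an I-beam. B is a chair. The chair is on the floor beside the I-beam on its −y side. The gap between the chair and the I-beam is 340 mm.

The chair's nearest face is 340 mm from the I-beam's −y face.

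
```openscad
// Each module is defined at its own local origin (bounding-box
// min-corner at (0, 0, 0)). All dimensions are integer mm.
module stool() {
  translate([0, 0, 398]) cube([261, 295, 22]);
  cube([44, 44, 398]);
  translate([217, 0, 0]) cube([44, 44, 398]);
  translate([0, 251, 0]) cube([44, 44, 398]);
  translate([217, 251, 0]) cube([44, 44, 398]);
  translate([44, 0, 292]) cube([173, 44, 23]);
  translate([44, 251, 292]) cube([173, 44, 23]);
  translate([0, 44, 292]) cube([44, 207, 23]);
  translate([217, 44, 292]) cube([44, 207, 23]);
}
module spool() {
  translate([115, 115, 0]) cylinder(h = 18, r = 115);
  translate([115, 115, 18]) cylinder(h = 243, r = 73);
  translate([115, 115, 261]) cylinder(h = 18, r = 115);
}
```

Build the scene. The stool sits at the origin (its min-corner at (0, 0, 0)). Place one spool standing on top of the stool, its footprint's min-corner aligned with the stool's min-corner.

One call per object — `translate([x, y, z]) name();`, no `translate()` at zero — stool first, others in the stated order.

stool();
translate([0, 0, 420]) spool();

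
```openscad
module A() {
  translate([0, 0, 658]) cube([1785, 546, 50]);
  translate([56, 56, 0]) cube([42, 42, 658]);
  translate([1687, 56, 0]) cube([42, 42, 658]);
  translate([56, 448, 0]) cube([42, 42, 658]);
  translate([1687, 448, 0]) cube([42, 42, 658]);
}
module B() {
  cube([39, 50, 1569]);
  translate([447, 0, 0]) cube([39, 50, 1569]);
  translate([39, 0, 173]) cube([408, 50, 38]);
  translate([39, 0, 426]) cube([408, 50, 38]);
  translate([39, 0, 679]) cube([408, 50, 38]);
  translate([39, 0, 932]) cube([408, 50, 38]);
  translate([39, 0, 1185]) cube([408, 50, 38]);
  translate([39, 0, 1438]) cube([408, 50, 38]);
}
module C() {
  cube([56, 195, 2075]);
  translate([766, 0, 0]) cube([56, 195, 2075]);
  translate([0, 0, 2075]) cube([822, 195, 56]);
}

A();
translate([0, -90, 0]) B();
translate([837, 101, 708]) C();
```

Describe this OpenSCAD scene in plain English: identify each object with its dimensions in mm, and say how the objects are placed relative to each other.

A is a rectangular dining table. The top is 1785×546×50 mm with its upper surface at z = 708 mm. It stands on four 42×42 mm square legs, each inset 56 mm from the nearest pair of top edges, running from the floor to the underside of the top.

B is a wooden ladder with two side rails of 39×50 mm section and 1569 mm height, set 486 mm apart overall. Between them run 6 rectangular rungs (50 mm deep, 38 mm thick), front faces flush with the rails' −y face. The bottom of the first rung is 173 mm above the floor and each subsequent rung is 253 mm higher than the one below.

C is a rectangular door frame: two vertical jambs of 56×195 mm section, 2075 mm tall, with a clear opening 710 mm wide between their inner faces. A header 56 mm tall and 195 mm deep lies on top of the jambs and spans the full outside width.

The ladder is on the floor beside the table on its −y side. The door frame is on top of the table.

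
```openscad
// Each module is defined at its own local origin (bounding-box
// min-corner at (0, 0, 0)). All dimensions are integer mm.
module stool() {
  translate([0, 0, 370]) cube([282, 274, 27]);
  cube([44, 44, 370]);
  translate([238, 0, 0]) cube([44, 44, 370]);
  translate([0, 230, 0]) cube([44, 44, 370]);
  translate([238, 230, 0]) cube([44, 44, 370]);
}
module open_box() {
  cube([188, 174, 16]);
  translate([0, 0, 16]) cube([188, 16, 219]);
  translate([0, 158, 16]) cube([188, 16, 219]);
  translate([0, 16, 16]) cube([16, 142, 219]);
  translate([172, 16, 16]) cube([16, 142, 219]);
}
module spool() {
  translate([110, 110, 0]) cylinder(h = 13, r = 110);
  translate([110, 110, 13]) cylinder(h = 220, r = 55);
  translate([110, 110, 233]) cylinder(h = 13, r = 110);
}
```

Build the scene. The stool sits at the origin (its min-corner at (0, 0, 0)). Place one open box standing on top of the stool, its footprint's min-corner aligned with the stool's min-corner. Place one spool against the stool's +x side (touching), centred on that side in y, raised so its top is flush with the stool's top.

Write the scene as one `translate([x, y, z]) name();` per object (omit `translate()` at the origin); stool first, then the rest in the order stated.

stool();
translate([0, 0, 397]) open_box();
translate([282, 27, 151]) spool();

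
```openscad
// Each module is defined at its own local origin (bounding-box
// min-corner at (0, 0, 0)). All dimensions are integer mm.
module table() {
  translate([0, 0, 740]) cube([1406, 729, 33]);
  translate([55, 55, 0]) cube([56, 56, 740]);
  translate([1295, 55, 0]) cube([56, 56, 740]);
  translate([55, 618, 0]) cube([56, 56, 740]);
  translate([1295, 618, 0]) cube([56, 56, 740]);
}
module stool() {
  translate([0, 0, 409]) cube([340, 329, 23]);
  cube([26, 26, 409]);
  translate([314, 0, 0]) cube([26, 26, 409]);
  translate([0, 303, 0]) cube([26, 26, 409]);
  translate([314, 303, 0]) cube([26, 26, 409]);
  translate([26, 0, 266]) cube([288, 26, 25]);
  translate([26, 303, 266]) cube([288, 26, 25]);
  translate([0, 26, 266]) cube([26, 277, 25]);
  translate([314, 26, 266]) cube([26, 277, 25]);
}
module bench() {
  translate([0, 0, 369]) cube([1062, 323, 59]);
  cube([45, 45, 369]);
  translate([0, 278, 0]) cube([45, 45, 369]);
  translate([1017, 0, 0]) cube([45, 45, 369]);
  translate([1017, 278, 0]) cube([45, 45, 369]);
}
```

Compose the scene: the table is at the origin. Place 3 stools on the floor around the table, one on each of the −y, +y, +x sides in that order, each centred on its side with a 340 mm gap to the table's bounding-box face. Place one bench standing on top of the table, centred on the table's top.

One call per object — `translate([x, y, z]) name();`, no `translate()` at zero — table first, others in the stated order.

table();
translate([533, -669, 0]) stool();
translate([533, 1069, 0]) stool();
translate([1746, 200, 0]) stool();
translate([172, 203, 773]) bench();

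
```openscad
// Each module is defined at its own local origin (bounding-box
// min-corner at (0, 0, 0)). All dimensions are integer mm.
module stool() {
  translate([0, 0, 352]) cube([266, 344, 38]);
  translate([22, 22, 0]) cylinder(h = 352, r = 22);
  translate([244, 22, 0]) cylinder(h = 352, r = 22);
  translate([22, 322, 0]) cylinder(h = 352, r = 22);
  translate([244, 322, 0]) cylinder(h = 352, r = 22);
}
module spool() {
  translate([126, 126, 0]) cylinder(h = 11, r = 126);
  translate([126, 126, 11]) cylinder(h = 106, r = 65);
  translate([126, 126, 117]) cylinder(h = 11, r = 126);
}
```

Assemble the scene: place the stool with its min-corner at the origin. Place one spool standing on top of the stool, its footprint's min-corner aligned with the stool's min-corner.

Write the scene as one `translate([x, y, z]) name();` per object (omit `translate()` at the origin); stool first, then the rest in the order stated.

stool();
translate([0, 0, 390]) spool();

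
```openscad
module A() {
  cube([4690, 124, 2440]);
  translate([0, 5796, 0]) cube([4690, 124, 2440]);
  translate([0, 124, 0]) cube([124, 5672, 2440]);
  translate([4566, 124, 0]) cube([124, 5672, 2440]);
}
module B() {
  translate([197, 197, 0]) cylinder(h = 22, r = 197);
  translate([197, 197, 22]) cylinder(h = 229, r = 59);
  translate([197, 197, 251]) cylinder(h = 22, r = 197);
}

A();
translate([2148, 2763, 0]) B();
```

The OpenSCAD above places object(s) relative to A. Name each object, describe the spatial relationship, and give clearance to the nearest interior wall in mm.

Clearances: x = 2024, y = 2639; minimum 2024 mm.

A is a house frame. B is a spool. The spool sits inside the house frame, centred. The clearance to the nearest interior wall is 2024 mm.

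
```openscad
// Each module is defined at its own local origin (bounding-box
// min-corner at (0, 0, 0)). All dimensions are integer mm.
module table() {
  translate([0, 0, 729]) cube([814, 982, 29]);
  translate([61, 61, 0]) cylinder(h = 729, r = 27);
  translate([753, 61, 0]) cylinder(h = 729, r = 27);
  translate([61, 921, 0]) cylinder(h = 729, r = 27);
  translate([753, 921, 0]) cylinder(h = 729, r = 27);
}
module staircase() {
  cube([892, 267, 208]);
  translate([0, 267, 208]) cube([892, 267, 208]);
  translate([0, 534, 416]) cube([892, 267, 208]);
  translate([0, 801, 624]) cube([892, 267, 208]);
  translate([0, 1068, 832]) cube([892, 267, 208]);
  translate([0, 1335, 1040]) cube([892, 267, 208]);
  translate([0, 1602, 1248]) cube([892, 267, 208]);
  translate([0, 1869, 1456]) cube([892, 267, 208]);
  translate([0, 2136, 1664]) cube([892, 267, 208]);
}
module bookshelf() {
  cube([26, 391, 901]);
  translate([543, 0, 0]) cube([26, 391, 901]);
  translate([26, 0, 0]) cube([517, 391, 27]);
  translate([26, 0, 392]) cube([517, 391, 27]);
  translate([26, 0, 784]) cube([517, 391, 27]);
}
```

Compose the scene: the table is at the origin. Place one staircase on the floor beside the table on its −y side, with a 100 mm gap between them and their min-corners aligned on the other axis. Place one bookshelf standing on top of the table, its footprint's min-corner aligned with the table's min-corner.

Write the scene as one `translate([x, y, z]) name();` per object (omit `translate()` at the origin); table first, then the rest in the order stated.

table();
translate([0, -2503, 0]) staircase();
translate([0, 0, 758]) bookshelf();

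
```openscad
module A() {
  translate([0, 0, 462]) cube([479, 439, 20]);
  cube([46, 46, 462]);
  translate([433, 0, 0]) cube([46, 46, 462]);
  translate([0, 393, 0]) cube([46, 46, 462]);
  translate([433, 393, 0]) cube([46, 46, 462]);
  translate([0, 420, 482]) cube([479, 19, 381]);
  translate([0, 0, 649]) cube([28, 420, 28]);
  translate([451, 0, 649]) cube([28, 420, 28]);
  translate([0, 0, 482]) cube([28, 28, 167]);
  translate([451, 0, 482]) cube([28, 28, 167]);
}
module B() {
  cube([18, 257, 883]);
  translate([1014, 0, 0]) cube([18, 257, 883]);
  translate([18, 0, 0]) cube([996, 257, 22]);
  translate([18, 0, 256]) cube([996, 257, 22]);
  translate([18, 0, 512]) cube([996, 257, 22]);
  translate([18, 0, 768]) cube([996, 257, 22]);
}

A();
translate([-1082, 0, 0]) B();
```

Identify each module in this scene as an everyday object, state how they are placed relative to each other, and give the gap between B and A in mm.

A is a chair. B is a bookshelf. The bookshelf is on the floor beside the chair on its −x side. The gap between the bookshelf and the chair is 50 mm.

The bookshelf's nearest face is 50 mm from the chair's −x face.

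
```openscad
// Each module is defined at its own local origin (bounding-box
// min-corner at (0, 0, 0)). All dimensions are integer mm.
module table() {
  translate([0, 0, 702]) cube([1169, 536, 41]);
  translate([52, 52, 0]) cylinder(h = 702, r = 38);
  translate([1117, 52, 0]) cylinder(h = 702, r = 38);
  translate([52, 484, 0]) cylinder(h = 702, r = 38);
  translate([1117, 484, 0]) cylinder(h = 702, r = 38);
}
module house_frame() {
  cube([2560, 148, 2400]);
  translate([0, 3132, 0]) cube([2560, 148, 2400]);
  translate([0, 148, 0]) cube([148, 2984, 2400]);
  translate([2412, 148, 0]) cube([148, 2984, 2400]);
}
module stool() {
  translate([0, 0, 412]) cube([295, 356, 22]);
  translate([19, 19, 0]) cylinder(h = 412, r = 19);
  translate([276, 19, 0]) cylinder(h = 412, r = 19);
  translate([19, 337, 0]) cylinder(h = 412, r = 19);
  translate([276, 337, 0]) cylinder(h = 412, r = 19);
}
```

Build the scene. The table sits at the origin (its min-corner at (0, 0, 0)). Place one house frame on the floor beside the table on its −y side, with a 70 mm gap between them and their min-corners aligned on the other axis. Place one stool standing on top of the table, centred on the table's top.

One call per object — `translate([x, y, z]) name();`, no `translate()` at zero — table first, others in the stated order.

table();
translate([0, -3350, 0]) house_frame();
translate([437, 90, 743]) stool();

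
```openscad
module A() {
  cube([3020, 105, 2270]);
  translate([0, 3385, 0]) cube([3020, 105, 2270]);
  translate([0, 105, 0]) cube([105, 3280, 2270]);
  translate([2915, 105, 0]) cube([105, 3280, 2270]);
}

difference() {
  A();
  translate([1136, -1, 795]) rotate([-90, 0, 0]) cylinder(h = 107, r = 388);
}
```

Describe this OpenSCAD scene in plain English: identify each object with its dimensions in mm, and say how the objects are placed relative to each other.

A is a box-shaped house frame (walls only): outside footprint 3020×3490 mm, wall height 2270 mm, wall thickness 105 mm. The two y-facing walls run the full x-width; the two x-facing walls fit between the inner faces of the y-facing walls.

The house frame has a circular hole of radius 388 mm through its front wall, centred at (x = 1136, z = 795).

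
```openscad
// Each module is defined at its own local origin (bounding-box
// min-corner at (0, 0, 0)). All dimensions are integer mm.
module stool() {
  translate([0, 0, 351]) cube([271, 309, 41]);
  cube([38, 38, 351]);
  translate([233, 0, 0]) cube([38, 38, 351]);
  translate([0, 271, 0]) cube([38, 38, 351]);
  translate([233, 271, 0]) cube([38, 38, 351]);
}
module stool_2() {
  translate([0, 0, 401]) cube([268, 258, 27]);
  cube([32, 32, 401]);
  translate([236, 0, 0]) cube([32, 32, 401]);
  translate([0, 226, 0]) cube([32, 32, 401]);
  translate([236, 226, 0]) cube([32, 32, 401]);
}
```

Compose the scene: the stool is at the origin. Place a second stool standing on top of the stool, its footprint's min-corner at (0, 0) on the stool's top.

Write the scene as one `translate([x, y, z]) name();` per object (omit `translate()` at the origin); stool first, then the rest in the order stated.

stool();
translate([0, 0, 392]) stool_2();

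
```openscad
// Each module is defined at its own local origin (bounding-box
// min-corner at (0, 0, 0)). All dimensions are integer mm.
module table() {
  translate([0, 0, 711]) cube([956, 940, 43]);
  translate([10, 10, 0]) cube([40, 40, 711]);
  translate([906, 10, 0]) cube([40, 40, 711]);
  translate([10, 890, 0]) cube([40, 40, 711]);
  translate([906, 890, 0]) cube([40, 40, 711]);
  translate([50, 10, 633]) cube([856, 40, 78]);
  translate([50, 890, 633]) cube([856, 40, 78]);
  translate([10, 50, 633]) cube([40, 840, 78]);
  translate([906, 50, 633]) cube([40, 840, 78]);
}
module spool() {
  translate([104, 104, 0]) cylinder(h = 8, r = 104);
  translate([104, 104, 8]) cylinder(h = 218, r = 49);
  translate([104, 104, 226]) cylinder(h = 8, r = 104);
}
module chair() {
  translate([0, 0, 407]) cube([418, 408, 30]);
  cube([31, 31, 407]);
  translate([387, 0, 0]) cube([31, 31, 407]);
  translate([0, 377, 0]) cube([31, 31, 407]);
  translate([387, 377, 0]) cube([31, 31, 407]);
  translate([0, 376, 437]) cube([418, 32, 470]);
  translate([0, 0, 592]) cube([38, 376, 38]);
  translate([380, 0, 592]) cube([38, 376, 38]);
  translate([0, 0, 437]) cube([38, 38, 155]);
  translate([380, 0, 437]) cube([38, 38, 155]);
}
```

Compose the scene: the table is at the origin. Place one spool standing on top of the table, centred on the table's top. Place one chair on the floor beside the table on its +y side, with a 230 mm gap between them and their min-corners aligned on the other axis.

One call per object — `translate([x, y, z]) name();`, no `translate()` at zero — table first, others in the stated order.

table();
translate([374, 366, 754]) spool();
translate([0, 1170, 0]) chair();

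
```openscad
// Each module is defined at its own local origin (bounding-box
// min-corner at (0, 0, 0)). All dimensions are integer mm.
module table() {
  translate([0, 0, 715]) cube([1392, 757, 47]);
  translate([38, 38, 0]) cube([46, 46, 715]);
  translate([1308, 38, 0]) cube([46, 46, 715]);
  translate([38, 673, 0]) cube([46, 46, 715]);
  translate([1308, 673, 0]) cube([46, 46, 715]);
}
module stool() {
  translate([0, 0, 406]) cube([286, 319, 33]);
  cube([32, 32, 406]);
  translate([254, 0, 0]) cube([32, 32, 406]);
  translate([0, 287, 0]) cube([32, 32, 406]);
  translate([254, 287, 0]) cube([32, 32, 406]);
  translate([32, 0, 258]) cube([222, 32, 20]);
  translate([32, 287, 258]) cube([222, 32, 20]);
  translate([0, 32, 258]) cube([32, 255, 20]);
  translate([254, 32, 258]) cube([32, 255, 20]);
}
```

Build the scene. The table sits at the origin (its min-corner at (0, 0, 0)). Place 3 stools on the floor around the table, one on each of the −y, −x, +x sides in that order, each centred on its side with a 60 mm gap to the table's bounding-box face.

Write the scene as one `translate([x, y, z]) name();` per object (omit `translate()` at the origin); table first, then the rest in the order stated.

table();
translate([553, -379, 0]) stool();
translate([-346, 219, 0]) stool();
translate([1452, 219, 0]) stool();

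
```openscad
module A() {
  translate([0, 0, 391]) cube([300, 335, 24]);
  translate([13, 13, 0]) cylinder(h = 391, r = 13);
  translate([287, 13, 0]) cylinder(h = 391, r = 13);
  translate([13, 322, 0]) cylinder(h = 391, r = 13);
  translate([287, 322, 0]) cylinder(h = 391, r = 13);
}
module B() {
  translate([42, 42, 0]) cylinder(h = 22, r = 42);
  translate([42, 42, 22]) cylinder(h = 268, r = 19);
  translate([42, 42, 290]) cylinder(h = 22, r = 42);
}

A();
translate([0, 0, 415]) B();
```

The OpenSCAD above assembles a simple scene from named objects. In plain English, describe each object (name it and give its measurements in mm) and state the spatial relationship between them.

A is a four-legged stool. The seat is a 300×335×24 mm slab whose top surface is at z = 415 mm; four round legs, each 26 mm in diameter, run from the floor (z = 0) to the underside of the seat, each leg's axis is inset half a diameter from the nearest pair of seat edges (so the leg's bounding box is flush with the corner).

B is a spool: two coaxial disc flanges of radius 42 mm and thickness 22 mm, joined by a core cylinder of radius 19 mm and height 268 mm. The lower flange rests on z = 0 and the three cylinders share a vertical axis.

The spool is on top of the stool.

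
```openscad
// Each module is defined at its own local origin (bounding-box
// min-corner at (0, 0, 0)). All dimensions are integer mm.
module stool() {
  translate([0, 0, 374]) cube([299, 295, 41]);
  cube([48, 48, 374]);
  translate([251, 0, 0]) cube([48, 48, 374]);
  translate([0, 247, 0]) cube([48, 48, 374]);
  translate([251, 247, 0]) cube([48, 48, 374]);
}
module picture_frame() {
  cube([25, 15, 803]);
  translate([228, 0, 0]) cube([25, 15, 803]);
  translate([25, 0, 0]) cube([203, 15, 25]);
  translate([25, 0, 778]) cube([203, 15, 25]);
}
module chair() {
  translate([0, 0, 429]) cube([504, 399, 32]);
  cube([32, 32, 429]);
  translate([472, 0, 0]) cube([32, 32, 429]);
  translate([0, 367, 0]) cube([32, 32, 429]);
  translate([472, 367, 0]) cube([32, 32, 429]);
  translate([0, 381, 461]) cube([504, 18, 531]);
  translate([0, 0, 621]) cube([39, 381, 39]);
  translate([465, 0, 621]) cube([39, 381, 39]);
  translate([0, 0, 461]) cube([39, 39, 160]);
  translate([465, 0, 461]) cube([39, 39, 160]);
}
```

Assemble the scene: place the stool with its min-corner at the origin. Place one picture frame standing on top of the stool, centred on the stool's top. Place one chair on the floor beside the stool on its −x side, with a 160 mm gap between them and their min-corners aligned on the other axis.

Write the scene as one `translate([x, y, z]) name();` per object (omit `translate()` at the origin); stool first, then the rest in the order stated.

stool();
translate([23, 140, 415]) picture_frame();
translate([-664, 0, 0]) chair();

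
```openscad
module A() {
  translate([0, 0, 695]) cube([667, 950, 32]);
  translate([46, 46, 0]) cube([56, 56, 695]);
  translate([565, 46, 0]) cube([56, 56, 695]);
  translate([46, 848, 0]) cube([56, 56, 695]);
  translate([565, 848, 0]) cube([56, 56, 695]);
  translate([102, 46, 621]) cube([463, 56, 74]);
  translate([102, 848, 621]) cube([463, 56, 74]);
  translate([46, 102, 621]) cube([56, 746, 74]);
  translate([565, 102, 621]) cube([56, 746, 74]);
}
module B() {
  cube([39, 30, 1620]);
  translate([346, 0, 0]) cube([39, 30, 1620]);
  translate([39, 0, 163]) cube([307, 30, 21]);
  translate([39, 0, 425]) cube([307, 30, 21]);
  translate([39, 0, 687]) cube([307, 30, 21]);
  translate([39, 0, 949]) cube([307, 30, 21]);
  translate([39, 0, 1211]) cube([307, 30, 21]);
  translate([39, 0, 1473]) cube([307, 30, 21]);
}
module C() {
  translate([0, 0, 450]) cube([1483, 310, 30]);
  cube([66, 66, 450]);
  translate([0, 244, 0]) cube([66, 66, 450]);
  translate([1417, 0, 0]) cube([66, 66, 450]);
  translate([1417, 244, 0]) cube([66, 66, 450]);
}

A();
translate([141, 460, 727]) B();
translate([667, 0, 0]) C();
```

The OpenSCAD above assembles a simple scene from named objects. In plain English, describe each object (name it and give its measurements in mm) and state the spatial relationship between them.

A is a table with a 667×950 mm rectangular top, 32 mm thick, top surface at z = 727 mm, supported by four 56×56 mm square legs, each inset 46 mm from the nearest pair of top edges, running from the floor. Four apron rails, 56 mm thick and 74 mm tall, run between adjacent legs with their top edges flush with the underside of the top and their outer faces flush with the legs' outer faces.

B is a wooden ladder with two side rails of 39×30 mm section and 1620 mm height, set 385 mm apart overall. Between them run 6 rectangular rungs (30 mm deep, 21 mm thick), front faces flush with the rails' −y face. The bottom of the first rung is 163 mm above the floor and each subsequent rung is 262 mm higher than the one below.

C is a long wooden bench with a 1483 mm (x) × 310 mm (y) seat, 30 mm thick, its top surface 480 mm above the floor. Four 66 mm square legs at the seat corners, flush with the edges, run from z = 0 to the seat underside.

The ladder is on top of the table, centred. The bench is against the table's +x side, with their −y faces flush.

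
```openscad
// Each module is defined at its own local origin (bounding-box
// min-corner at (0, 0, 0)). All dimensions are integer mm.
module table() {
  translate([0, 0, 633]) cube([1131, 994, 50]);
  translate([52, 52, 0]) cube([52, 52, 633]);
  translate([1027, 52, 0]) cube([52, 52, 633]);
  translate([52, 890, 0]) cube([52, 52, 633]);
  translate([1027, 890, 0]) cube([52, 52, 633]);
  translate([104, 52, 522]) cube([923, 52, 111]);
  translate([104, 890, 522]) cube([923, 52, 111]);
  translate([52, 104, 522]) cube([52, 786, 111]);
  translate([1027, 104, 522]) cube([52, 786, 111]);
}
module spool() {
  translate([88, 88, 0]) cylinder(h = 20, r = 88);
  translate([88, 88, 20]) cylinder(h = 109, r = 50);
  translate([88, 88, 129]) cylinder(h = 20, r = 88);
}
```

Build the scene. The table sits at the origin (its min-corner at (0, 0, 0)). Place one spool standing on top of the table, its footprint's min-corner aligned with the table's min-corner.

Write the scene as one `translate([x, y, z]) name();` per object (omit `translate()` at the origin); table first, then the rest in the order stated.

table();
translate([0, 0, 683]) spool();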